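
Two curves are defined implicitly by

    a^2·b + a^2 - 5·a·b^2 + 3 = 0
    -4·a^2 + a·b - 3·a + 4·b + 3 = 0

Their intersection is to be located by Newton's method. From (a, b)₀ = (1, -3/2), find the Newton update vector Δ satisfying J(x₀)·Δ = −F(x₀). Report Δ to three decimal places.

(-1.011, -0.227)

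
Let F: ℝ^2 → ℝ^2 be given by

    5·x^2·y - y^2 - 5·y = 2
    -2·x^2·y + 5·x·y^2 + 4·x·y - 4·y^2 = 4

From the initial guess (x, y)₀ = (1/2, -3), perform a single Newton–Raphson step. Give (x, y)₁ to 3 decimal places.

(0.713, -1.694)

At (1/2, -3): F = (0.250, -22.000).
Jacobian J = [[10·x·y, 5·x^2 - 2·y - 5], [-4·x·y + 5·y^2 + 4·y, -2·x^2 + 10·x·y + 4·x - 8·y]].
At the point, J = [[-15.000, 2.250], [39.000, 10.500]] (det J = -245.250).
Solving J·Δ = −F gives Δ = (0.213, 1.306).
Then the next iterate is (x, y)₁ = (0.713, -1.694).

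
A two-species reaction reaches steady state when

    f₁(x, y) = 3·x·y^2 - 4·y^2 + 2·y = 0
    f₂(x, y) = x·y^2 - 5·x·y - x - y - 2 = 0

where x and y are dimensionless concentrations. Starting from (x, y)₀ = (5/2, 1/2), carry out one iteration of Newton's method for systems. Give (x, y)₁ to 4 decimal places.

(-1.4286, 0.6948)

At (5/2, 1/2): F = (1.8750, -10.6250).
Jacobian J = [[3·y^2, 6·x·y - 8·y + 2], [y^2 - 5·y - 1, 2·x·y - 5·x - 1]].
At the point, J = [[0.7500, 5.5000], [-3.2500, -11.0000]] (det J = 9.6250).
Solving J·Δ = −F gives Δ = (-3.9286, 0.1948).
Then the next iterate is (x, y)₁ = (-1.4286, 0.6948).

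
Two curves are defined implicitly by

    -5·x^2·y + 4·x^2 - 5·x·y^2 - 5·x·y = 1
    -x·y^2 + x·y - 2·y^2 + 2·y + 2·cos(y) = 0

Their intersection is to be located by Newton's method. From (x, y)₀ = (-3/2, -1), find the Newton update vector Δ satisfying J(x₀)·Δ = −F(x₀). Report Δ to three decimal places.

At (-3/2, -1): F = (19.250, 0.08060).
Jacobian J = [[-10·x·y + 8·x - 5·y^2 - 5·y, -5·x^2 - 10·x·y - 5·x], [-y^2 + y, -2·x·y + x - 4·y - 2·sin(y) + 2]].
At the point, J = [[-27.000, -18.750], [-2.000, 3.18294]] (det J = -123.43943).
Solving J·Δ = −F gives Δ = (0.509, 0.294).

(0.509, 0.294)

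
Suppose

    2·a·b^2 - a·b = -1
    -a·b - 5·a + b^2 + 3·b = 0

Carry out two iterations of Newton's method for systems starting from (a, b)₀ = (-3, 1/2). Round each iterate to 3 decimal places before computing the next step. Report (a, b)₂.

(0.130, 0.213)

At (-3, 1/2): F = (1.000, 18.250).
Jacobian J = [[2·b^2 - b, 4·a·b - a], [-b - 5, -a + 2·b + 3]].
At the point, J = [[0.000, -3.000], [-5.500, 7.000]] (det J = -16.500).
Solving J·Δ = −F gives Δ = (3.742, 0.333).
Then the next iterate is (a, b)₁ = (0.742, 0.833).
Round to (0.742, 0.833) and repeat: F = (1.41165, -1.13520), J = [[0.55478, 1.73034], [-5.833, 3.924]].
Δ = (-0.612, -0.620), so (a, b)₂ = (0.130, 0.213).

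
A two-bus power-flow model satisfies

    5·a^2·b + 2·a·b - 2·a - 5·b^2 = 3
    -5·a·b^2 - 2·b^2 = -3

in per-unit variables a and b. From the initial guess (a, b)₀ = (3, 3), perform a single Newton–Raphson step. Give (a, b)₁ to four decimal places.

(2.1961, 1.8841)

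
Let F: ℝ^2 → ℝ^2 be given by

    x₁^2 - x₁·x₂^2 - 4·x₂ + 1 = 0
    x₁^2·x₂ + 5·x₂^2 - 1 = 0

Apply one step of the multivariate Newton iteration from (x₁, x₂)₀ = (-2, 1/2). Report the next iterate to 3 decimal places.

(-1.148, 0.439)

At (-2, 1/2): F = (3.500, 2.250).
Jacobian J = [[2·x₁ - x₂^2, -2·x₁·x₂ - 4], [2·x₁·x₂, x₁^2 + 10·x₂]].
At the point, J = [[-4.250, -2.000], [-2.000, 9.000]] (det J = -42.250).
Solving J·Δ = −F gives Δ = (0.852, -0.061).
Then the next iterate is (x₁, x₂)₁ = (-1.148, 0.439).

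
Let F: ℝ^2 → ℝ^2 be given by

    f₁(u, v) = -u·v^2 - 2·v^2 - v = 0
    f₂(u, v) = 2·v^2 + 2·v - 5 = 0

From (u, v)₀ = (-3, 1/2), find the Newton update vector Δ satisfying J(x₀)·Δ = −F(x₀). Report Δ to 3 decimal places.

At (-3, 1/2): F = (-0.250, -3.500).
Jacobian J = [[-v^2, -2·u·v - 4·v - 1], [0, 4·v + 2]].
At the point, J = [[-0.250, 0.000], [0.000, 4.000]] (det J = -1.000).
Solving J·Δ = −F gives Δ = (-1.000, 0.875).

(-1.000, 0.875)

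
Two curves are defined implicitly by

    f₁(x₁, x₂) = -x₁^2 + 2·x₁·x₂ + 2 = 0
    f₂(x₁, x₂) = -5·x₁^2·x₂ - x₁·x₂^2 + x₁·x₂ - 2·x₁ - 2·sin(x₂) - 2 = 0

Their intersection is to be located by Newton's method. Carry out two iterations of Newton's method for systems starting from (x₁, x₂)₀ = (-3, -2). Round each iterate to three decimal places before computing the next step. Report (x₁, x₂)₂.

At (-3, -2): F = (5.000, 113.81859).
Jacobian J = [[-2·x₁ + 2·x₂, 2·x₁], [-10·x₁·x₂ - x₂^2 + x₂ - 2, -5·x₁^2 - 2·x₁·x₂ + x₁ - 2·cos(x₂)]].
At the point, J = [[2.000, -6.000], [-68.000, -59.16771]] (det J = -526.33541).
Solving J·Δ = −F gives Δ = (0.735, 1.078).
Then the next iterate is (x₁, x₂)₁ = (-2.265, -0.922).
Round to (-2.265, -0.922) and repeat: F = (1.04643, 31.78773), J = [[2.686, -4.530], [-24.65538, -33.30124]].
Δ = (0.543, 0.553), so (x₁, x₂)₂ = (-1.722, -0.369).

(-1.722, -0.369)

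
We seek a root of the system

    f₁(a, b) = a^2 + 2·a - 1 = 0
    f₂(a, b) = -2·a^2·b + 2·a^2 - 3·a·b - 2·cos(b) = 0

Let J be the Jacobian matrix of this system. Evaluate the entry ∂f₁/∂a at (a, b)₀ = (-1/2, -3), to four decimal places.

1.0000

∂f₁/∂a = 2·a + 2.
At (-1/2, -3) this is 1.0000.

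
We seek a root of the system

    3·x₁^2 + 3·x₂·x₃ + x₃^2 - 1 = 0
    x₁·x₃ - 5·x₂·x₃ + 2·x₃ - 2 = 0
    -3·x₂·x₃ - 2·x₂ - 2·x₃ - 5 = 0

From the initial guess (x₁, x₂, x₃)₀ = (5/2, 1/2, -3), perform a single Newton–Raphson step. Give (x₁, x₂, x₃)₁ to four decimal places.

At (5/2, 1/2, -3): F = (22.2500, -8.0000, 4.5000).
Jacobian J = [[6·x₁, 3·x₃, 3·x₂ + 2·x₃], [x₃, -5·x₃, x₁ - 5·x₂ + 2], [0, -3·x₃ - 2, -3·x₂ - 2]].
At the point, J = [[15.0000, -9.0000, -4.5000], [-3.0000, 15.0000, 2.0000], [0.0000, 7.0000, -3.5000]] (det J = -808.5000).
Solving J·Δ = −F gives Δ = (-0.9312, 0.1387, 1.5631).
Then the next iterate is (x₁, x₂, x₃)₁ = (1.5688, 0.6387, -1.4369).

(1.5688, 0.6387, -1.4369)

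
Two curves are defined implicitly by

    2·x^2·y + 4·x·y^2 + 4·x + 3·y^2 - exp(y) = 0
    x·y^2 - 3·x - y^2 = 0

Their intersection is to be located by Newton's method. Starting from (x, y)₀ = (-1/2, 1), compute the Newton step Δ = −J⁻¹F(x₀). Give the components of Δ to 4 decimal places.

(0.5237, -0.3491)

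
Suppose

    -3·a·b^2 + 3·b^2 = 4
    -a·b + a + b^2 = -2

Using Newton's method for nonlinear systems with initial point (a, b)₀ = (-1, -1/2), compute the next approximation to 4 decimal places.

(-1.5000, -0.8542)

At (-1, -1/2): F = (-2.5000, 0.7500).
Jacobian J = [[-3·b^2, -6·a·b + 6·b], [-b + 1, -a + 2·b]].
At the point, J = [[-0.7500, -6.0000], [1.5000, 0.0000]] (det J = 9.0000).
Solving J·Δ = −F gives Δ = (-0.5000, -0.3542).
Then the next iterate is (a, b)₁ = (-1.5000, -0.8542).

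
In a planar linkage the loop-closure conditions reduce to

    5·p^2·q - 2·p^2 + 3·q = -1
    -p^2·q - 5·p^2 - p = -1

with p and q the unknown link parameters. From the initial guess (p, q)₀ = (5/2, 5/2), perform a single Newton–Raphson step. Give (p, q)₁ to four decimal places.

At (5/2, 5/2): F = (74.1250, -48.3750).
Jacobian J = [[10·p·q - 4·p, 5·p^2 + 3], [-2·p·q - 10·p - 1, -p^2]].
At the point, J = [[52.5000, 34.2500], [-38.5000, -6.2500]] (det J = 990.5000).
Solving J·Δ = −F gives Δ = (-1.2050, -0.3171).
Then the next iterate is (p, q)₁ = (1.2950, 2.1829).

(1.2950, 2.1829)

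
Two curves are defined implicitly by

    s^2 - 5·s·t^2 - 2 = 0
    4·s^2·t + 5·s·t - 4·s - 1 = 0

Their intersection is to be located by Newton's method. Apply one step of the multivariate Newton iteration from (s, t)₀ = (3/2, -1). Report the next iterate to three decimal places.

At (3/2, -1): F = (-7.250, -23.500).
Jacobian J = [[2·s - 5·t^2, -10·s·t], [8·s·t + 5·t - 4, 4·s^2 + 5·s]].
At the point, J = [[-2.000, 15.000], [-21.000, 16.500]] (det J = 282.000).
Solving J·Δ = −F gives Δ = (-0.826, 0.373).
Then the next iterate is (s, t)₁ = (0.674, -0.627).

(0.674, -0.627)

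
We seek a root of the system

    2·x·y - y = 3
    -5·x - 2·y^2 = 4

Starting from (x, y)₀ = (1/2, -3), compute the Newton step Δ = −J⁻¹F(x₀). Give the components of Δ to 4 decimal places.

At (1/2, -3): F = (-3.0000, -24.5000).
Jacobian J = [[2·y, 2·x - 1], [-5, -4·y]].
At the point, J = [[-6.0000, 0.0000], [-5.0000, 12.0000]] (det J = -72.0000).
Solving J·Δ = −F gives Δ = (-0.5000, 1.8333).

(-0.5000, 1.8333)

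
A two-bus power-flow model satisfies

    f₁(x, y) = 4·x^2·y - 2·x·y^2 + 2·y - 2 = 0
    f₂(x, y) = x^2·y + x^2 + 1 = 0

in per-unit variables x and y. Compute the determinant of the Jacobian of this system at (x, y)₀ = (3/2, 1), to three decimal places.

-7.500

J = [[8·x·y - 2·y^2, 4·x^2 - 4·x·y + 2], [2·x·y + 2·x, x^2]].
At the point, J = [[10.000, 5.000], [6.000, 2.250]].
det J = -7.500.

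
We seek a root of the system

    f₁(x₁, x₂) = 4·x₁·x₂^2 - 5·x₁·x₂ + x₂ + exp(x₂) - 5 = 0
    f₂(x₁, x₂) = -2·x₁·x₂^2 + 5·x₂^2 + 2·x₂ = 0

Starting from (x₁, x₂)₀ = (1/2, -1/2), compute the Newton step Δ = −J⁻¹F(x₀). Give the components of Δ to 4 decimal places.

(0.7443, -0.1861)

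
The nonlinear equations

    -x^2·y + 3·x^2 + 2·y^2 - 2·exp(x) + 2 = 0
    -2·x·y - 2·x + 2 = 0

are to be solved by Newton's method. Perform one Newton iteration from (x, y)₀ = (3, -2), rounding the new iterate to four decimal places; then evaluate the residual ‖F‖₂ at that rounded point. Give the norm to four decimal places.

3.1581

At (3, -2): F = (14.828926, 8.0000).
Jacobian J = [[-2·x·y + 6·x - 2·exp(x), -x^2 + 4·y], [-2·y - 2, -2·x]].
At the point, J = [[-10.171074, -17.0000], [2.0000, -6.0000]] (det J = 95.026443).
Solving J·Δ = −F gives Δ = (-0.4949, 1.1684).
Then the next iterate is (x, y)₁ = (2.5051, -0.8316).
Re-evaluating at (2.5051, -0.8316): F = (2.938856, 1.156282), so ‖F‖₂ = 3.1581.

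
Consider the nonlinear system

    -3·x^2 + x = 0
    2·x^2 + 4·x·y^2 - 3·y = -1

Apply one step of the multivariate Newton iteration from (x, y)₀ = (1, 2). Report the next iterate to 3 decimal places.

(0.600, 1.615)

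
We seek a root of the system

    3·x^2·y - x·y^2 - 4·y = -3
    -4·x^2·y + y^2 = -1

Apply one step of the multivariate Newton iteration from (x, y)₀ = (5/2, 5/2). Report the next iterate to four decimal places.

(1.7962, 1.4970)

At (5/2, 5/2): F = (24.2500, -55.2500).
Jacobian J = [[6·x·y - y^2, 3·x^2 - 2·x·y - 4], [-8·x·y, -4·x^2 + 2·y]].
At the point, J = [[31.2500, 2.2500], [-50.0000, -20.0000]] (det J = -512.5000).
Solving J·Δ = −F gives Δ = (-0.7038, -1.0030).
Then the next iterate is (x, y)₁ = (1.7962, 1.4970).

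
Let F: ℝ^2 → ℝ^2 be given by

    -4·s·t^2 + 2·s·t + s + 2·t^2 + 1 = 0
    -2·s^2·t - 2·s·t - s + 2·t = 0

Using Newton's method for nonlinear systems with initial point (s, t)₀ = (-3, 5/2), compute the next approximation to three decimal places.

(-2.478, 1.553)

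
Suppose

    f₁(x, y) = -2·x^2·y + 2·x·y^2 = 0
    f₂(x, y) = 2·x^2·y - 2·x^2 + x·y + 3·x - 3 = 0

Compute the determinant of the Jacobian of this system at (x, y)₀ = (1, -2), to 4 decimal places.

-62.0000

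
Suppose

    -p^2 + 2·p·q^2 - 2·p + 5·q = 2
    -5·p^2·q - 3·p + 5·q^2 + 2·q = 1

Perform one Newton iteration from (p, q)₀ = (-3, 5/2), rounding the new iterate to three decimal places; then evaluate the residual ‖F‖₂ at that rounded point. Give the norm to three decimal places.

At (-3, 5/2): F = (-30.000, -68.250).
Jacobian J = [[-2·p + 2·q^2 - 2, 4·p·q + 5], [-10·p·q - 3, -5·p^2 + 10·q + 2]].
At the point, J = [[16.500, -25.000], [72.000, -18.000]] (det J = 1503.000).
Solving J·Δ = −F gives Δ = (0.776, -0.688).
Then the next iterate is (p, q)₁ = (-2.224, 1.812).
Re-evaluating at (-2.224, 1.812): F = (-8.04249, -19.09963), so ‖F‖₂ = 20.724.

20.724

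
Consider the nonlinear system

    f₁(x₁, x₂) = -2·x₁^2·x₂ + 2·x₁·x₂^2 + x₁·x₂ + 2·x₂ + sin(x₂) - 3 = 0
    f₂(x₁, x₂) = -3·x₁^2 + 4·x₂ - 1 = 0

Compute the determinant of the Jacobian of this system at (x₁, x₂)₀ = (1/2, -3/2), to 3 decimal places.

J = [[-4·x₁·x₂ + 2·x₂^2 + x₂, -2·x₁^2 + 4·x₁·x₂ + x₁ + cos(x₂) + 2], [-6·x₁, 4]].
At the point, J = [[6.000, -0.92926], [-3.000, 4.000]].
det J = 21.212.

21.212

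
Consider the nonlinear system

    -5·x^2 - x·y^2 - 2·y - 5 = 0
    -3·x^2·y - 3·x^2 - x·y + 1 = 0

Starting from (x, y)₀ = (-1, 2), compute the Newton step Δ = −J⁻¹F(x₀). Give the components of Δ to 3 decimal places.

(0.727, 2.818)

At (-1, 2): F = (-10.000, -6.000).
Jacobian J = [[-10·x - y^2, -2·x·y - 2], [-6·x·y - 6·x - y, -3·x^2 - x]].
At the point, J = [[6.000, 2.000], [16.000, -2.000]] (det J = -44.000).
Solving J·Δ = −F gives Δ = (0.727, 2.818).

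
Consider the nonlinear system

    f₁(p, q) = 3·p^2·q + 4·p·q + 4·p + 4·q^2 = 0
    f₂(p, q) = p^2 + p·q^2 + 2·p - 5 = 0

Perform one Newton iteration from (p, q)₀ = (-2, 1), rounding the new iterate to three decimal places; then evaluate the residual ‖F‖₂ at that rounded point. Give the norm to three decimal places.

At (-2, 1): F = (0.000, -7.000).
Jacobian J = [[6·p·q + 4·q + 4, 3·p^2 + 4·p + 8·q], [2·p + q^2 + 2, 2·p·q]].
At the point, J = [[-4.000, 12.000], [-1.000, -4.000]] (det J = 28.000).
Solving J·Δ = −F gives Δ = (-3.000, -1.000).
Then the next iterate is (p, q)₁ = (-5.000, 0.000).
Re-evaluating at (-5.000, 0.000): F = (-20.000, 10.000), so ‖F‖₂ = 22.361.

22.361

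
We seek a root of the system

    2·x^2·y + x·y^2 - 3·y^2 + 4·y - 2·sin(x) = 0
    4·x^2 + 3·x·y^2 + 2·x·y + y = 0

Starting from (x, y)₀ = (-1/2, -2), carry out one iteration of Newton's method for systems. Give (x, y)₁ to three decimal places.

(-1.588, -0.441)

At (-1/2, -2): F = (-22.04115, -5.000).
Jacobian J = [[4·x·y + y^2 - 2·cos(x), 2·x^2 + 2·x·y - 6·y + 4], [8·x + 3·y^2 + 2·y, 6·x·y + 2·x + 1]].
At the point, J = [[6.24483, 18.500], [4.000, 6.000]] (det J = -36.53099).
Solving J·Δ = −F gives Δ = (-1.088, 1.559).
Then the next iterate is (x, y)₁ = (-1.588, -0.441).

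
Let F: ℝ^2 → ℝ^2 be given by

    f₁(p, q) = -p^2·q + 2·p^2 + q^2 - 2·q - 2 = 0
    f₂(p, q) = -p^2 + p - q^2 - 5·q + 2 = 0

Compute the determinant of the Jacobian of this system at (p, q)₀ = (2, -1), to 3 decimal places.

-60.000

J = [[-2·p·q + 4·p, -p^2 + 2·q - 2], [-2·p + 1, -2·q - 5]].
At the point, J = [[12.000, -8.000], [-3.000, -3.000]].
det J = -60.000.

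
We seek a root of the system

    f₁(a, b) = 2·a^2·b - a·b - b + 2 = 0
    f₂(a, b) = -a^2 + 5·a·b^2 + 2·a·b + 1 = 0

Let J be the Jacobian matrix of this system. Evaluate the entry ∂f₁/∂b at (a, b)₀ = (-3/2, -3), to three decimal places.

∂f₁/∂b = 2·a^2 - a - 1.
At (-3/2, -3) this is 5.000.

5.000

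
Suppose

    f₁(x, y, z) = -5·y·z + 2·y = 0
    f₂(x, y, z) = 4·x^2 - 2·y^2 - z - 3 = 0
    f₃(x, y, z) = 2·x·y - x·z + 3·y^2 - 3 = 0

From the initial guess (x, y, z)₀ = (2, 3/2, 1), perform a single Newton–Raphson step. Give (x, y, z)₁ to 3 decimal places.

(1.302, 0.953, 0.619)

At (2, 3/2, 1): F = (-4.500, 7.500, 7.750).
Jacobian J = [[0, -5·z + 2, -5·y], [8·x, -4·y, -1], [2·y - z, 2·x + 6·y, -x]].
At the point, J = [[0.000, -3.000, -7.500], [16.000, -6.000, -1.000], [2.000, 13.000, -2.000]] (det J = -1740.000).
Solving J·Δ = −F gives Δ = (-0.698, -0.547, -0.381).
Then the next iterate is (x, y, z)₁ = (1.302, 0.953, 0.619).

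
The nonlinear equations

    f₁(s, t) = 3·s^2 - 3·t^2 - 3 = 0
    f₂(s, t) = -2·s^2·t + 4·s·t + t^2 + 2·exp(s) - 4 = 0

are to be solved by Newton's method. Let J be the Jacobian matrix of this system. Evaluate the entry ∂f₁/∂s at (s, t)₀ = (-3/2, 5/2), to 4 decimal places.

∂f₁/∂s = 6·s.
At (-3/2, 5/2) this is -9.0000.

-9.0000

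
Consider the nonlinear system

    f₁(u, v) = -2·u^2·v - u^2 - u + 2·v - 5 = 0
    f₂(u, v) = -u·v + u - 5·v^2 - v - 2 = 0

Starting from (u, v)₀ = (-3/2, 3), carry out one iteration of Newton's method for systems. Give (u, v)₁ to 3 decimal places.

(-1.041, 1.376)

At (-3/2, 3): F = (-13.250, -47.000).
Jacobian J = [[-4·u·v - 2·u - 1, -2·u^2 + 2], [-v + 1, -u - 10·v - 1]].
At the point, J = [[20.000, -2.500], [-2.000, -29.500]] (det J = -595.000).
Solving J·Δ = −F gives Δ = (0.459, -1.624).
Then the next iterate is (u, v)₁ = (-1.041, 1.376).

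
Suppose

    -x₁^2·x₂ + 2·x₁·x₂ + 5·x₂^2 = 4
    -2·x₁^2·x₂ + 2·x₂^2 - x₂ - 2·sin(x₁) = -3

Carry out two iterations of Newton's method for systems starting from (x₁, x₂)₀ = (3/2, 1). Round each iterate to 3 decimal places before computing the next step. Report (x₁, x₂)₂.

At (3/2, 1): F = (1.750, -2.49499).
Jacobian J = [[-2·x₁·x₂ + 2·x₂, -x₁^2 + 2·x₁ + 10·x₂], [-4·x₁·x₂ - 2·cos(x₁), -2·x₁^2 + 4·x₂ - 1]].
At the point, J = [[-1.000, 10.750], [-6.14147, -1.500]] (det J = 67.52085).
Solving J·Δ = −F gives Δ = (-0.358, -0.196).
Then the next iterate is (x₁, x₂)₁ = (1.142, 0.804).
Round to (1.142, 0.804) and repeat: F = (0.01987, -0.42720), J = [[-0.22834, 9.01984], [-4.50422, -0.39233]].
Δ = (-0.094, -0.005), so (x₁, x₂)₂ = (1.048, 0.799).

(1.048, 0.799)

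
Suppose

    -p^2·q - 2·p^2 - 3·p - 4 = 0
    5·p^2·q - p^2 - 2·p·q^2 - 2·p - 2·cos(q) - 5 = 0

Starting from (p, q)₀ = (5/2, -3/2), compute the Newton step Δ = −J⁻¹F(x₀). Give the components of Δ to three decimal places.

At (5/2, -3/2): F = (-14.625, -74.51647).
Jacobian J = [[-2·p·q - 4·p - 3, -p^2], [10·p·q - 2·p - 2·q^2 - 2, 5·p^2 - 4·p·q + 2·sin(q)]].
At the point, J = [[-5.500, -6.250], [-49.000, 44.25501]] (det J = -549.65256).
Solving J·Δ = −F gives Δ = (-2.025, -0.558).

(-2.025, -0.558)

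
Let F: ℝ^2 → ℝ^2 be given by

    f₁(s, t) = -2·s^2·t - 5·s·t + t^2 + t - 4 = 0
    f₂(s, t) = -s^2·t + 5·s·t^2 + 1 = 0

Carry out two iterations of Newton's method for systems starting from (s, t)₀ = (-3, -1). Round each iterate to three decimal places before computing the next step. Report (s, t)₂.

At (-3, -1): F = (-1.000, -5.000).
Jacobian J = [[-4·s·t - 5·t, -2·s^2 - 5·s + 2·t + 1], [-2·s·t + 5·t^2, -s^2 + 10·s·t]].
At the point, J = [[-7.000, -4.000], [-1.000, 21.000]] (det J = -151.000).
Solving J·Δ = −F gives Δ = (-0.272, 0.225).
Then the next iterate is (s, t)₁ = (-3.272, -0.775).
Round to (-3.272, -0.775) and repeat: F = (-0.25910, -0.52909), J = [[-6.26820, -5.60197], [-2.06847, 14.65202]].
Δ = (-0.065, 0.027), so (s, t)₂ = (-3.337, -0.748).

(-3.337, -0.748)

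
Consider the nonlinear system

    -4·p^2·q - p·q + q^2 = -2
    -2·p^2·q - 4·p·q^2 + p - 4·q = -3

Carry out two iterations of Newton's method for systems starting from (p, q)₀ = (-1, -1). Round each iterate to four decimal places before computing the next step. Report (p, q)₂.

At (-1, -1): F = (6.0000, 12.0000).
Jacobian J = [[-8·p·q - q, -4·p^2 - p + 2·q], [-4·p·q - 4·q^2 + 1, -2·p^2 - 8·p·q - 4]].
At the point, J = [[-7.0000, -5.0000], [-7.0000, -14.0000]] (det J = 63.0000).
Solving J·Δ = −F gives Δ = (0.3810, 0.6667).
Then the next iterate is (p, q)₁ = (-0.6190, -0.3333).
Round to (-0.6190, -0.3333) and repeat: F = (2.415606, 4.244671), J = [[-1.317202, -1.580244], [-0.269606, -6.416824]].
Δ = (1.0955, 0.6155), so (p, q)₂ = (0.4765, 0.2822).

(0.4765, 0.2822)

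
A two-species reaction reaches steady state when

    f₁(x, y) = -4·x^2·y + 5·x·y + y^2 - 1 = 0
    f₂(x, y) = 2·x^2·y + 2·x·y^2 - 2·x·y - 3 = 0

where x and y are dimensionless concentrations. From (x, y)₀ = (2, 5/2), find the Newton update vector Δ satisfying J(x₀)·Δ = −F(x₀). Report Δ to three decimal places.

(-0.319, -0.967)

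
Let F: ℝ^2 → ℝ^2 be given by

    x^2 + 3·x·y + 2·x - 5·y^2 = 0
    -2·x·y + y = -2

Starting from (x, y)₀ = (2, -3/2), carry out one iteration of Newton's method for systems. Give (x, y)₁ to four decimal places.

(0.5222, -0.8111)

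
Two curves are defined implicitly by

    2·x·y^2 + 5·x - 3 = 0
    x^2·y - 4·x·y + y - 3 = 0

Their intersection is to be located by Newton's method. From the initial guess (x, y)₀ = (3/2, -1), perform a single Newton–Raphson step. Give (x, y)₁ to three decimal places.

(-0.170, -1.698)

At (3/2, -1): F = (7.500, -0.250).
Jacobian J = [[2·y^2 + 5, 4·x·y], [2·x·y - 4·y, x^2 - 4·x + 1]].
At the point, J = [[7.000, -6.000], [1.000, -2.750]] (det J = -13.250).
Solving J·Δ = −F gives Δ = (-1.670, -0.698).
Then the next iterate is (x, y)₁ = (-0.170, -1.698).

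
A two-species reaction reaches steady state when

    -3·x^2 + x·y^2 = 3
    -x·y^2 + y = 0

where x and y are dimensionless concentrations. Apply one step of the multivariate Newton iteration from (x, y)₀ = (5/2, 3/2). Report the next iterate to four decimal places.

(1.1391, 1.3365)

At (5/2, 3/2): F = (-16.1250, -4.1250).
Jacobian J = [[-6·x + y^2, 2·x·y], [-y^2, -2·x·y + 1]].
At the point, J = [[-12.7500, 7.5000], [-2.2500, -6.5000]] (det J = 99.7500).
Solving J·Δ = −F gives Δ = (-1.3609, -0.1635).
Then the next iterate is (x, y)₁ = (1.1391, 1.3365).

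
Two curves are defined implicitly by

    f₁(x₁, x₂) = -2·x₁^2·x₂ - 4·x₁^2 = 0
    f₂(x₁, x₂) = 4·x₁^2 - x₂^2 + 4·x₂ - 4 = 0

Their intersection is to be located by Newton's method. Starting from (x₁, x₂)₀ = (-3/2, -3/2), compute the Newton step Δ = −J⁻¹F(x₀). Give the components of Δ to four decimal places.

(-0.9205, -1.1136)

At (-3/2, -3/2): F = (-2.2500, -3.2500).
Jacobian J = [[-4·x₁·x₂ - 8·x₁, -2·x₁^2], [8·x₁, -2·x₂ + 4]].
At the point, J = [[3.0000, -4.5000], [-12.0000, 7.0000]] (det J = -33.0000).
Solving J·Δ = −F gives Δ = (-0.9205, -1.1136).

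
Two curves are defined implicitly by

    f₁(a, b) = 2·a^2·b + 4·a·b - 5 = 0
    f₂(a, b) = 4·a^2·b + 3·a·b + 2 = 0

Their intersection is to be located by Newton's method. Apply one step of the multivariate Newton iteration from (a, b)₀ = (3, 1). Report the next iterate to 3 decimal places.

(-0.167, 1.856)

At (3, 1): F = (25.000, 47.000).
Jacobian J = [[4·a·b + 4·b, 2·a^2 + 4·a], [8·a·b + 3·b, 4·a^2 + 3·a]].
At the point, J = [[16.000, 30.000], [27.000, 45.000]] (det J = -90.000).
Solving J·Δ = −F gives Δ = (-3.167, 0.856).
Then the next iterate is (a, b)₁ = (-0.167, 1.856).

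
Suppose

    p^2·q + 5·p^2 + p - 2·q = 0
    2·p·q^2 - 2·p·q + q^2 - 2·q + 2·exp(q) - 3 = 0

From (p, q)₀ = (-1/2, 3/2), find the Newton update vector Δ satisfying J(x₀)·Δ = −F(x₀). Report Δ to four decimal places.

At (-1/2, 3/2): F = (-1.8750, 4.463378).
Jacobian J = [[2·p·q + 10·p + 1, p^2 - 2], [2·q^2 - 2·q, 4·p·q - 2·p + 2·q + 2·exp(q) - 2]].
At the point, J = [[-5.5000, -1.7500], [1.5000, 7.963378]] (det J = -41.173580).
Solving J·Δ = −F gives Δ = (-0.1729, -0.5279).

(-0.1729, -0.5279)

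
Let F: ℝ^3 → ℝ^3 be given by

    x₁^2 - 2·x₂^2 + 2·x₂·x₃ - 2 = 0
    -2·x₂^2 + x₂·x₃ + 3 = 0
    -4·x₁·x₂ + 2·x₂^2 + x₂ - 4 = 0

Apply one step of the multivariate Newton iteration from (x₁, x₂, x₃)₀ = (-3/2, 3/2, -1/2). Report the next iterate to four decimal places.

(-28.9167, -12.0000, -57.5000)

At (-3/2, 3/2, -1/2): F = (-5.7500, -2.2500, 11.0000).
Jacobian J = [[2·x₁, -4·x₂ + 2·x₃, 2·x₂], [0, -4·x₂ + x₃, x₂], [-4·x₂, -4·x₁ + 4·x₂ + 1, 0]].
At the point, J = [[-3.0000, -7.0000, 3.0000], [0.0000, -6.5000, 1.5000], [-6.0000, 13.0000, 0.0000]] (det J = 4.5000).
Solving J·Δ = −F gives Δ = (-27.4167, -13.5000, -57.0000).
Then the next iterate is (x₁, x₂, x₃)₁ = (-28.9167, -12.0000, -57.5000).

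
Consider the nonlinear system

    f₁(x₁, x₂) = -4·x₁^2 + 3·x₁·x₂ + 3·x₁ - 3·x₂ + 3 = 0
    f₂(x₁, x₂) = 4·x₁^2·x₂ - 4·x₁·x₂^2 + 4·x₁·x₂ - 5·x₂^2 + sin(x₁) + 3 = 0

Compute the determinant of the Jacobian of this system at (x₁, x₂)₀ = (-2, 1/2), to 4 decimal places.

J = [[-8·x₁ + 3·x₂ + 3, 3·x₁ - 3], [8·x₁·x₂ - 4·x₂^2 + 4·x₂ + cos(x₁), 4·x₁^2 - 8·x₁·x₂ + 4·x₁ - 10·x₂]].
At the point, J = [[20.5000, -9.0000], [-7.416147, 11.0000]].
det J = 158.7547.

158.7547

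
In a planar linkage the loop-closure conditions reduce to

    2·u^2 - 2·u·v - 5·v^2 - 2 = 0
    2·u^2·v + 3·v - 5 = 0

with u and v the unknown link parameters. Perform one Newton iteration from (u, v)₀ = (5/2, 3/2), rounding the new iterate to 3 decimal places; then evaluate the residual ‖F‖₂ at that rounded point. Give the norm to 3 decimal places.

4.594

At (5/2, 3/2): F = (-8.250, 18.250).
Jacobian J = [[4·u - 2·v, -2·u - 10·v], [4·u·v, 2·u^2 + 3]].
At the point, J = [[7.000, -20.000], [15.000, 15.500]] (det J = 408.500).
Solving J·Δ = −F gives Δ = (-0.580, -0.616).
Then the next iterate is (u, v)₁ = (1.920, 0.884).
Re-evaluating at (1.920, 0.884): F = (-1.92904, 4.16956), so ‖F‖₂ = 4.594.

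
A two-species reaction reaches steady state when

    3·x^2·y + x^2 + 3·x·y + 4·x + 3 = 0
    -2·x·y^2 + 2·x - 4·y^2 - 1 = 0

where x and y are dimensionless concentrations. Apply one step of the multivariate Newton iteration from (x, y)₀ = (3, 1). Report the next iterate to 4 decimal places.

At (3, 1): F = (60.0000, -5.0000).
Jacobian J = [[6·x·y + 2·x + 3·y + 4, 3·x^2 + 3·x], [-2·y^2 + 2, -4·x·y - 8·y]].
At the point, J = [[31.0000, 36.0000], [0.0000, -20.0000]] (det J = -620.0000).
Solving J·Δ = −F gives Δ = (-1.6452, -0.2500).
Then the next iterate is (x, y)₁ = (1.3548, 0.7500).

(1.3548, 0.7500)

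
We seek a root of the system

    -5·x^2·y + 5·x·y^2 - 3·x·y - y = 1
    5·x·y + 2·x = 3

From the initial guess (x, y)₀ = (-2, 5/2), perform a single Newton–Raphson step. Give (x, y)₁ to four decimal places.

At (-2, 5/2): F = (-101.0000, -32.0000).
Jacobian J = [[-10·x·y + 5·y^2 - 3·y, -5·x^2 + 10·x·y - 3·x - 1], [5·y + 2, 5·x]].
At the point, J = [[73.7500, -65.0000], [14.5000, -10.0000]] (det J = 205.0000).
Solving J·Δ = −F gives Δ = (5.2195, 4.3683).
Then the next iterate is (x, y)₁ = (3.2195, 6.8683).

(3.2195, 6.8683)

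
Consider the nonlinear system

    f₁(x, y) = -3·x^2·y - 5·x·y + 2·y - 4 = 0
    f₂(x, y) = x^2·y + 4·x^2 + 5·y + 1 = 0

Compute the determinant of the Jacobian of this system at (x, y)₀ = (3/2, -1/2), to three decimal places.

179.375

J = [[-6·x·y - 5·y, -3·x^2 - 5·x + 2], [2·x·y + 8·x, x^2 + 5]].
At the point, J = [[7.000, -12.250], [10.500, 7.250]].
det J = 179.375.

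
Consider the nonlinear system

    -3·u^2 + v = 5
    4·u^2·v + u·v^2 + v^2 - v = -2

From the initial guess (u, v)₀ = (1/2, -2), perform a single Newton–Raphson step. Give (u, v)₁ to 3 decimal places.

At (1/2, -2): F = (-7.750, 8.000).
Jacobian J = [[-6·u, 1], [8·u·v + v^2, 4·u^2 + 2·u·v + 2·v - 1]].
At the point, J = [[-3.000, 1.000], [-4.000, -6.000]] (det J = 22.000).
Solving J·Δ = −F gives Δ = (-1.750, 2.500).
Then the next iterate is (u, v)₁ = (-1.250, 0.500).

(-1.250, 0.500)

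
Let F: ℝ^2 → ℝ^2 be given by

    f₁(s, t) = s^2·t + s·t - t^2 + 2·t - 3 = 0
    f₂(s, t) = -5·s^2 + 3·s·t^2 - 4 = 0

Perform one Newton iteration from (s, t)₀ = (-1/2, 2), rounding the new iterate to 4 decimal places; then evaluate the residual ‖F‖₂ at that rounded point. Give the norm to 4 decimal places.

At (-1/2, 2): F = (-3.5000, -11.2500).
Jacobian J = [[2·s·t + t, s^2 + s - 2·t + 2], [-10·s + 3·t^2, 6·s·t]].
At the point, J = [[0.0000, -2.2500], [17.0000, -6.0000]] (det J = 38.2500).
Solving J·Δ = −F gives Δ = (0.1127, -1.5556).
Then the next iterate is (s, t)₁ = (-0.3873, 0.4444).
Re-evaluating at (-0.3873, 0.4444): F = (-2.414147, -4.979472), so ‖F‖₂ = 5.5338.

5.5338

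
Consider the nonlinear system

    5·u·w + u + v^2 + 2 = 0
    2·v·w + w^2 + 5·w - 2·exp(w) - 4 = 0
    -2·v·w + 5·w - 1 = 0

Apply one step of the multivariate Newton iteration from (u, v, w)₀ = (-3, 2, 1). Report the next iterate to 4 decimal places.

At (-3, 2, 1): F = (-12.0000, 0.563436, 0.0000).
Jacobian J = [[5·w + 1, 2·v, 5·u], [0, 2·w, 2·v + 2·w - 2·exp(w) + 5], [0, -2·w, -2·v + 5]].
At the point, J = [[6.0000, 4.0000, -15.0000], [0.0000, 2.0000, 5.563436], [0.0000, -2.0000, 1.0000]] (det J = 78.761236).
Solving J·Δ = −F gives Δ = (1.8140, -0.0429, -0.0858).
Then the next iterate is (u, v, w)₁ = (-1.1860, 1.9571, 0.9142).

(-1.1860, 1.9571, 0.9142)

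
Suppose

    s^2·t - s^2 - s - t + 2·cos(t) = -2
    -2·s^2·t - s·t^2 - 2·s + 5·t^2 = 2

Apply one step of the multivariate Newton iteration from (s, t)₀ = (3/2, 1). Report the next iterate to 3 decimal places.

(1.321, 2.755)

At (3/2, 1): F = (0.58060, -6.000).
Jacobian J = [[2·s·t - 2·s - 1, s^2 - 2·sin(t) - 1], [-4·s·t - t^2 - 2, -2·s^2 - 2·s·t + 10·t]].
At the point, J = [[-1.000, -0.43294], [-9.000, 2.500]] (det J = -6.39648).
Solving J·Δ = −F gives Δ = (-0.179, 1.755).
Then the next iterate is (s, t)₁ = (1.321, 2.755).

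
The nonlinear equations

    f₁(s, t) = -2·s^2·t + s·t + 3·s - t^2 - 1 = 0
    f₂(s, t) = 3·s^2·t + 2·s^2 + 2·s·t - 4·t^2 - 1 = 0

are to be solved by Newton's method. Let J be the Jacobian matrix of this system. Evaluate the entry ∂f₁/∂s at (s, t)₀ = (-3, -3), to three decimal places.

-36.000

∂f₁/∂s = -4·s·t + t + 3.
At (-3, -3) this is -36.000.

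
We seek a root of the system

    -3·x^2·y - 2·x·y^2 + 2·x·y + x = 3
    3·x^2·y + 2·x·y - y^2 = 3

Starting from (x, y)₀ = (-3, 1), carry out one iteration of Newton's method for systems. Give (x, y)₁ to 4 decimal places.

At (-3, 1): F = (-33.0000, 17.0000).
Jacobian J = [[-6·x·y - 2·y^2 + 2·y + 1, -3·x^2 - 4·x·y + 2·x], [6·x·y + 2·y, 3·x^2 + 2·x - 2·y]].
At the point, J = [[19.0000, -21.0000], [-16.0000, 19.0000]] (det J = 25.0000).
Solving J·Δ = −F gives Δ = (10.8000, 8.2000).
Then the next iterate is (x, y)₁ = (7.8000, 9.2000).

(7.8000, 9.2000)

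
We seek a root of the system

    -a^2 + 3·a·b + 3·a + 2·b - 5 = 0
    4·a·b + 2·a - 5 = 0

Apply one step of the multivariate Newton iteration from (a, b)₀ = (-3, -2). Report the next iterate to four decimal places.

(-0.4487, -2.1923)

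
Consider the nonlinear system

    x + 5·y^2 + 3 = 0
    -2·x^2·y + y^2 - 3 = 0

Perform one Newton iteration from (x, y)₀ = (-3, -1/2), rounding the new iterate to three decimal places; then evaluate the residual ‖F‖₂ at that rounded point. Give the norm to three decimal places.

At (-3, -1/2): F = (1.250, 6.250).
Jacobian J = [[1, 10·y], [-4·x·y, -2·x^2 + 2·y]].
At the point, J = [[1.000, -5.000], [-6.000, -19.000]] (det J = -49.000).
Solving J·Δ = −F gives Δ = (0.153, 0.281).
Then the next iterate is (x, y)₁ = (-2.847, -0.219).
Re-evaluating at (-2.847, -0.219): F = (0.39281, 0.59813), so ‖F‖₂ = 0.716.

0.716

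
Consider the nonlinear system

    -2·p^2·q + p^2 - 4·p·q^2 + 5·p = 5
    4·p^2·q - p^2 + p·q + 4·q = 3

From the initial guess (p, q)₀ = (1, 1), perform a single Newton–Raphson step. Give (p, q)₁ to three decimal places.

(0.918, 0.508)

At (1, 1): F = (-5.000, 5.000).
Jacobian J = [[-4·p·q + 2·p - 4·q^2 + 5, -2·p^2 - 8·p·q], [8·p·q - 2·p + q, 4·p^2 + p + 4]].
At the point, J = [[-1.000, -10.000], [7.000, 9.000]] (det J = 61.000).
Solving J·Δ = −F gives Δ = (-0.082, -0.492).
Then the next iterate is (p, q)₁ = (0.918, 0.508).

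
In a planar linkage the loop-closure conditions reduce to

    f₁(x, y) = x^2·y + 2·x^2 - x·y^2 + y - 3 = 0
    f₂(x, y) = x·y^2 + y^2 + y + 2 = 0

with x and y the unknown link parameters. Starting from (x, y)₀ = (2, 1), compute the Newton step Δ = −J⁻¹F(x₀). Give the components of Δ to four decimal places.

At (2, 1): F = (8.0000, 6.0000).
Jacobian J = [[2·x·y + 4·x - y^2, x^2 - 2·x·y + 1], [y^2, 2·x·y + 2·y + 1]].
At the point, J = [[11.0000, 1.0000], [1.0000, 7.0000]] (det J = 76.0000).
Solving J·Δ = −F gives Δ = (-0.6579, -0.7632).

(-0.6579, -0.7632)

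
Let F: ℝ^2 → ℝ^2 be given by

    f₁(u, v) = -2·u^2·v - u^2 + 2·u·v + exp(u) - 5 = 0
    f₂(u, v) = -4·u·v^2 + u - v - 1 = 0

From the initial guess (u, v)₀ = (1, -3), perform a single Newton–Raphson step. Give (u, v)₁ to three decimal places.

(1.488, -0.822)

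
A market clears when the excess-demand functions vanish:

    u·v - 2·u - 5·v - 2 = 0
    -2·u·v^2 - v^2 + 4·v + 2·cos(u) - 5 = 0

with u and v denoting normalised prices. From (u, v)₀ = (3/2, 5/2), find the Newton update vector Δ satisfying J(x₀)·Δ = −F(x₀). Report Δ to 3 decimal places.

(2.562, -3.563)

At (3/2, 5/2): F = (-13.750, -19.85853).
Jacobian J = [[v - 2, u - 5], [-2·v^2 - 2·sin(u), -4·u·v - 2·v + 4]].
At the point, J = [[0.500, -3.500], [-14.49499, -16.000]] (det J = -58.73246).
Solving J·Δ = −F gives Δ = (2.562, -3.563).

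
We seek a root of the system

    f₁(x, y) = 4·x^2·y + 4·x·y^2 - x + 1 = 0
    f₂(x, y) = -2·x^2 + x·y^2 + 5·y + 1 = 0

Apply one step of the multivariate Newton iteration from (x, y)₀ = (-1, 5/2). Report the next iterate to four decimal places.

(-1.5122, 1.5595)

At (-1, 5/2): F = (-13.0000, 5.2500).
Jacobian J = [[8·x·y + 4·y^2 - 1, 4·x^2 + 8·x·y], [-4·x + y^2, 2·x·y + 5]].
At the point, J = [[4.0000, -16.0000], [10.2500, 0.0000]] (det J = 164.0000).
Solving J·Δ = −F gives Δ = (-0.5122, -0.9405).
Then the next iterate is (x, y)₁ = (-1.5122, 1.5595).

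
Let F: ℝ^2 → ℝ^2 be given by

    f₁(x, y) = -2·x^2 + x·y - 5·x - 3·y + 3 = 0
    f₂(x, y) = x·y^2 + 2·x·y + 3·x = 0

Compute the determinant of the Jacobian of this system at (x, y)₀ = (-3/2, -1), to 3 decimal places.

J = [[-4·x + y - 5, x - 3], [y^2 + 2·y + 3, 2·x·y + 2·x]].
At the point, J = [[0.000, -4.500], [2.000, 0.000]].
det J = 9.000.

9.000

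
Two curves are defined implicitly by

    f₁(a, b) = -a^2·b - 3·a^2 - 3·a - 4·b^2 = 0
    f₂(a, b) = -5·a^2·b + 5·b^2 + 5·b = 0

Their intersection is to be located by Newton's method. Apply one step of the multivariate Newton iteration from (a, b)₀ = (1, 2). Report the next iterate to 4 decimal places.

At (1, 2): F = (-24.0000, 20.0000).
Jacobian J = [[-2·a·b - 6·a - 3, -a^2 - 8·b], [-10·a·b, -5·a^2 + 10·b + 5]].
At the point, J = [[-13.0000, -17.0000], [-20.0000, 20.0000]] (det J = -600.0000).
Solving J·Δ = −F gives Δ = (-0.2333, -1.2333).
Then the next iterate is (a, b)₁ = (0.7667, 0.7667).

(0.7667, 0.7667)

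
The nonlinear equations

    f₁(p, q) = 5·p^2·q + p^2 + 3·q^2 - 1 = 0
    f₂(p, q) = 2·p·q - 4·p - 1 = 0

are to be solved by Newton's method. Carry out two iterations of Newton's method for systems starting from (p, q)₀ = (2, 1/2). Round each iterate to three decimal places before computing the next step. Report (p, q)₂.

At (2, 1/2): F = (13.750, -7.000).
Jacobian J = [[10·p·q + 2·p, 5·p^2 + 6·q], [2·q - 4, 2·p]].
At the point, J = [[14.000, 23.000], [-3.000, 4.000]] (det J = 125.000).
Solving J·Δ = −F gives Δ = (-1.728, 0.454).
Then the next iterate is (p, q)₁ = (0.272, 0.954).
Round to (0.272, 0.954) and repeat: F = (2.15724, -1.56902), J = [[3.13888, 6.09392], [-2.092, 0.544]].
Δ = (-0.743, 0.029), so (p, q)₂ = (-0.471, 0.983).

(-0.471, 0.983)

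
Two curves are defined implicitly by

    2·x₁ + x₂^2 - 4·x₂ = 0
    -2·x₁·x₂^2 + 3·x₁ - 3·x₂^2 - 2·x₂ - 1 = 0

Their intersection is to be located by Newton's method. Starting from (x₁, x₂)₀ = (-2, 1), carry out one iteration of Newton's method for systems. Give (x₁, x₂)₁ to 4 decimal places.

At (-2, 1): F = (-7.0000, -8.0000).
Jacobian J = [[2, 2·x₂ - 4], [-2·x₂^2 + 3, -4·x₁·x₂ - 6·x₂ - 2]].
At the point, J = [[2.0000, -2.0000], [1.0000, 0.0000]] (det J = 2.0000).
Solving J·Δ = −F gives Δ = (8.0000, 4.5000).
Then the next iterate is (x₁, x₂)₁ = (6.0000, 5.5000).

(6.0000, 5.5000)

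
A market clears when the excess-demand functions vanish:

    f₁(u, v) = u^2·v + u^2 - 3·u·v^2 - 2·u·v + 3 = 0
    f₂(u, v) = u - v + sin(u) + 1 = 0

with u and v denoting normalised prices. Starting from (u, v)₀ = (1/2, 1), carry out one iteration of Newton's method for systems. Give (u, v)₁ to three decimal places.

At (1/2, 1): F = (1.000, 0.97943).
Jacobian J = [[2·u·v + 2·u - 3·v^2 - 2·v, u^2 - 6·u·v - 2·u], [cos(u) + 1, -1]].
At the point, J = [[-3.000, -3.750], [1.87758, -1.000]] (det J = 10.04093).
Solving J·Δ = −F gives Δ = (-0.266, 0.480).
Then the next iterate is (u, v)₁ = (0.234, 1.480).

(0.234, 1.480)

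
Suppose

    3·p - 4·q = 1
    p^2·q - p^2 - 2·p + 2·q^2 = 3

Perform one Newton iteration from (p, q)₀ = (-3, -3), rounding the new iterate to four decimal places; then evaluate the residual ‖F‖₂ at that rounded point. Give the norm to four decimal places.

At (-3, -3): F = (2.0000, -15.0000).
Jacobian J = [[3, -4], [2·p·q - 2·p - 2, p^2 + 4·q]].
At the point, J = [[3.0000, -4.0000], [22.0000, -3.0000]] (det J = 79.0000).
Solving J·Δ = −F gives Δ = (0.8354, 1.1266).
Then the next iterate is (p, q)₁ = (-2.1646, -1.8734).
Re-evaluating at (-2.1646, -1.8734): F = (-0.0002, -5.114841), so ‖F‖₂ = 5.1148.

5.1148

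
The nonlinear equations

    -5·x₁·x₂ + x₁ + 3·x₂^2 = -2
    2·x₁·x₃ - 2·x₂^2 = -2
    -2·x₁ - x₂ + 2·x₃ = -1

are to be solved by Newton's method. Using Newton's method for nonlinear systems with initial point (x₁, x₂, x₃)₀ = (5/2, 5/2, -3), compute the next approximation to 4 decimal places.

(1.9859, 3.3352, 3.1535)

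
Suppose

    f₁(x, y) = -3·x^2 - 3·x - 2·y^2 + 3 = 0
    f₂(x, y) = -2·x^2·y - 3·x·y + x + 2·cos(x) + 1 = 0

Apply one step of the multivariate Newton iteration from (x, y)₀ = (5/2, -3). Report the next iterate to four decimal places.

(3.2784, 1.6051)

At (5/2, -3): F = (-41.2500, 61.897713).
Jacobian J = [[-6·x - 3, -4·y], [-4·x·y - 3·y - 2·sin(x) + 1, -2·x^2 - 3·x]].
At the point, J = [[-18.0000, 12.0000], [38.803056, -20.0000]] (det J = -105.636669).
Solving J·Δ = −F gives Δ = (0.7784, 4.6051).
Then the next iterate is (x, y)₁ = (3.2784, 1.6051).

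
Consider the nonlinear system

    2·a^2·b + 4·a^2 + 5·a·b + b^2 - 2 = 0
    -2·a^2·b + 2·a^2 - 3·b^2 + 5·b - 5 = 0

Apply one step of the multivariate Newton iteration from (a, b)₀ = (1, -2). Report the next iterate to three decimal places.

At (1, -2): F = (-8.000, -21.000).
Jacobian J = [[4·a·b + 8·a + 5·b, 2·a^2 + 5·a + 2·b], [-4·a·b + 4·a, -2·a^2 - 6·b + 5]].
At the point, J = [[-10.000, 3.000], [12.000, 15.000]] (det J = -186.000).
Solving J·Δ = −F gives Δ = (-0.306, 1.645).
Then the next iterate is (a, b)₁ = (0.694, -0.355).

(0.694, -0.355)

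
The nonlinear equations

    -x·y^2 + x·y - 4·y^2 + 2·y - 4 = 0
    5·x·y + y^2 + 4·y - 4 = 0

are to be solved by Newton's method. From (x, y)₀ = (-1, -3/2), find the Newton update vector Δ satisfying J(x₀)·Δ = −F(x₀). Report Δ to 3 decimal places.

At (-1, -3/2): F = (-12.250, -0.250).
Jacobian J = [[-y^2 + y, -2·x·y + x - 8·y + 2], [5·y, 5·x + 2·y + 4]].
At the point, J = [[-3.750, 10.000], [-7.500, -4.000]] (det J = 90.000).
Solving J·Δ = −F gives Δ = (-0.572, 1.010).

(-0.572, 1.010)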